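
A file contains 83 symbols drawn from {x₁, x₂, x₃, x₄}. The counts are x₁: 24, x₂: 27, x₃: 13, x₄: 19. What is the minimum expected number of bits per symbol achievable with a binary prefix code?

Probabilities are the counts divided by 83.
Repeatedly combine the two least-probable nodes; the expected code length is the sum of the merged weights.
merge 13/83 + 19/83 → 32/83
merge 24/83 + 27/83 → 51/83
merge 32/83 + 51/83 → 1
L = 32/83 + 51/83 + 1 = 2 bits/symbol.

2 bits/symbol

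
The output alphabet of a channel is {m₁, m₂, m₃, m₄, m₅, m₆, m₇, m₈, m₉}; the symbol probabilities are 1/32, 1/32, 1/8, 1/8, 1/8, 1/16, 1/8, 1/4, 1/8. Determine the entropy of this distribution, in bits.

Each probability is a power of 1/2, so log₂(1/p) is an integer.
H = Σ p·log₂(1/p) = 1/32·5 + 1/32·5 + 1/8·3 + 1/8·3 + 1/8·3 + 1/16·4 + 1/8·3 + 1/4·2 + 1/8·3 = 2.9375 bits.

2.9375 bits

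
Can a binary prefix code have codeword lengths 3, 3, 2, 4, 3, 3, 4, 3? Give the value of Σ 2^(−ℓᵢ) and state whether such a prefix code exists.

With common denominator 2^4 = 16: Σ 2^(−ℓᵢ) = 2/16 + 2/16 + 4/16 + 1/16 + 2/16 + 2/16 + 1/16 + 2/16 = 16/16 = 1.
Kraft's inequality requires Σ ≤ 1; here Σ = 1 ≤ 1, so such a prefix code exists.

1; yes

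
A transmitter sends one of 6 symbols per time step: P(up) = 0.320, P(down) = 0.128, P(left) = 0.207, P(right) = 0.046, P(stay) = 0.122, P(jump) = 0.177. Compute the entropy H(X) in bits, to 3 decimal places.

2.393 bits

H = −Σ pᵢ log₂ pᵢ.
−0.320·log₂(0.320) = 0.5260
−0.128·log₂(0.128) = 0.3796
−0.207·log₂(0.207) = 0.4704
−0.046·log₂(0.046) = 0.2043
−0.122·log₂(0.122) = 0.3703
−0.177·log₂(0.177) = 0.4422
Sum ≈ 2.3928 → 2.393 bits.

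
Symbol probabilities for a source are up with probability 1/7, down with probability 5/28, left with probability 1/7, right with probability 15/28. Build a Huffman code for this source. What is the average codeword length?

1.75 bits/symbol

Repeatedly combine the two least-probable nodes; the expected code length is the sum of the merged weights.
merge 1/7 + 1/7 → 2/7
merge 5/28 + 2/7 → 13/28
merge 13/28 + 15/28 → 1
L = 2/7 + 13/28 + 1 = 7/4 = 1.75 bits/symbol.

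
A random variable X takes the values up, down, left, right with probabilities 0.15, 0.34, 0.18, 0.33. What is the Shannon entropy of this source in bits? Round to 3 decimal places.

H = −Σ pᵢ log₂ pᵢ.
−0.15·log₂(0.15) = 0.4105
−0.34·log₂(0.34) = 0.5292
−0.18·log₂(0.18) = 0.4453
−0.33·log₂(0.33) = 0.5278
Sum ≈ 1.9128 → 1.913 bits.

1.913 bits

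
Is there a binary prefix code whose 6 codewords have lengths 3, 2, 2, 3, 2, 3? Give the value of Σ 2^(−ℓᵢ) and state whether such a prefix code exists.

1.125; no

With common denominator 2^3 = 8: Σ 2^(−ℓᵢ) = 1/8 + 2/8 + 2/8 + 1/8 + 2/8 + 1/8 = 9/8 = 1.125.
Kraft's inequality requires Σ ≤ 1; here Σ = 1.125 > 1, so no such prefix code exists.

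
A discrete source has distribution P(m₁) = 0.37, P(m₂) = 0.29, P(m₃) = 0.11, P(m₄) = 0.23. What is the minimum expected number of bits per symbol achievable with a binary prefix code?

1.97 bits/symbol

Repeatedly combine the two least-probable nodes; the expected code length is the sum of the merged weights.
merge 11/100 + 23/100 → 17/50
merge 29/100 + 17/50 → 63/100
merge 37/100 + 63/100 → 1
L = 17/50 + 63/100 + 1 = 197/100 = 1.97 bits/symbol.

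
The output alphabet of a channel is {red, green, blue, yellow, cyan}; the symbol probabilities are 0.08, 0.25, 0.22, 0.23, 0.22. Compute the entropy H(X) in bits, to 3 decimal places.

2.240 bits

H = −Σ pᵢ log₂ pᵢ.
−0.08·log₂(0.08) = 0.2915
−0.25·log₂(0.25) = 0.5000
−0.22·log₂(0.22) = 0.4806
−0.23·log₂(0.23) = 0.4877
−0.22·log₂(0.22) = 0.4806
Sum ≈ 2.2403 → 2.240 bits.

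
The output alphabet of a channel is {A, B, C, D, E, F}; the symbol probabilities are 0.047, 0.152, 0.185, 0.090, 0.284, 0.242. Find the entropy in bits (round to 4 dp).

H = −Σ pᵢ log₂ pᵢ.
−0.047·log₂(0.047) = 0.2073
−0.152·log₂(0.152) = 0.4131
−0.185·log₂(0.185) = 0.4504
−0.090·log₂(0.090) = 0.3127
−0.284·log₂(0.284) = 0.5158
−0.242·log₂(0.242) = 0.4954
Sum ≈ 2.3946 → 2.3946 bits.

2.3946 bits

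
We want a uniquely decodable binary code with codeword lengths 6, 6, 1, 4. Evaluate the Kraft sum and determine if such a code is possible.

With common denominator 2^6 = 64: Σ 2^(−ℓᵢ) = 1/64 + 1/64 + 32/64 + 4/64 = 38/64 = 0.59375.
Kraft's inequality requires Σ ≤ 1; here Σ = 0.59375 ≤ 1, so such a prefix code exists.

0.59375; yes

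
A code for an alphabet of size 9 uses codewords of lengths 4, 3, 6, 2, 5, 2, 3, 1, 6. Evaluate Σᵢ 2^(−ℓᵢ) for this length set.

With common denominator 2^6 = 64: Σ 2^(−ℓᵢ) = 4/64 + 8/64 + 1/64 + 16/64 + 2/64 + 16/64 + 8/64 + 32/64 + 1/64 = 88/64 = 1.375.

1.375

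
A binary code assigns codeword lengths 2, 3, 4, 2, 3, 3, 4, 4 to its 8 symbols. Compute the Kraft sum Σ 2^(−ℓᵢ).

1.0625

With common denominator 2^4 = 16: Σ 2^(−ℓᵢ) = 4/16 + 2/16 + 1/16 + 4/16 + 2/16 + 2/16 + 1/16 + 1/16 = 17/16 = 1.0625.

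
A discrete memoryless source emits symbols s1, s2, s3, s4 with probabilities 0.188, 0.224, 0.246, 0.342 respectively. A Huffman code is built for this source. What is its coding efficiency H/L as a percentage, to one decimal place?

98.2%

Entropy H = −Σ p log₂ p ≈ 1.9639 bits.
Huffman merges: 47/250+28/125→103/250; 123/500+171/500→147/250; 103/250+147/250→1. L = 2 ≈ 2.0000.
Efficiency = H/L = 1.9639/2.0000 = 98.2%.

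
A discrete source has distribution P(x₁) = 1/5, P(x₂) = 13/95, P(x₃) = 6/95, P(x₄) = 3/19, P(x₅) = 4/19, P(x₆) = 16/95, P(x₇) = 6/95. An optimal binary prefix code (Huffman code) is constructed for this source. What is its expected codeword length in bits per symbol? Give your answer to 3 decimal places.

2.716 bits/symbol

Repeatedly combine the two least-probable nodes; the expected code length is the sum of the merged weights.
merge 6/95 + 6/95 → 12/95
merge 12/95 + 13/95 → 5/19
merge 3/19 + 16/95 → 31/95
merge 1/5 + 4/19 → 39/95
merge 5/19 + 31/95 → 56/95
merge 39/95 + 56/95 → 1
L = 12/95 + 5/19 + 31/95 + 39/95 + 56/95 + 1 = 258/95 ≈ 2.716 bits/symbol.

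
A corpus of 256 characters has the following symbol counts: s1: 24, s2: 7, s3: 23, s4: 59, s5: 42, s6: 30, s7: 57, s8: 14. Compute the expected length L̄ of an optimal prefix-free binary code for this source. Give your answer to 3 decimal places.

2.801 bits/symbol

Probabilities are the counts divided by 256.
Repeatedly combine the two least-probable nodes; the expected code length is the sum of the merged weights.
merge 7/256 + 7/128 → 21/256
merge 21/256 + 23/256 → 11/64
merge 3/32 + 15/128 → 27/128
merge 21/128 + 11/64 → 43/128
merge 27/128 + 57/256 → 111/256
merge 59/256 + 43/128 → 145/256
merge 111/256 + 145/256 → 1
L = 21/256 + 11/64 + 27/128 + 43/128 + 111/256 + 145/256 + 1 = 717/256 ≈ 2.801 bits/symbol.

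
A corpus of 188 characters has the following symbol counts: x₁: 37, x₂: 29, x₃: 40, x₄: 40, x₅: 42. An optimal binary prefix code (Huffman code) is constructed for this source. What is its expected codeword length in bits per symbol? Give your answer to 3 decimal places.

Probabilities are the counts divided by 188.
Repeatedly combine the two least-probable nodes; the expected code length is the sum of the merged weights.
merge 29/188 + 37/188 → 33/94
merge 10/47 + 10/47 → 20/47
merge 21/94 + 33/94 → 27/47
merge 20/47 + 27/47 → 1
L = 33/94 + 20/47 + 27/47 + 1 = 221/94 ≈ 2.351 bits/symbol.

2.351 bits/symbol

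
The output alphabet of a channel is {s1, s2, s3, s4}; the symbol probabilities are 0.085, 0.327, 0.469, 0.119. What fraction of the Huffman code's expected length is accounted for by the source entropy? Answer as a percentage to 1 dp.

98.4%

Entropy H = −Σ p log₂ p ≈ 1.7074 bits.
Huffman merges: 17/200+119/1000→51/250; 51/250+327/1000→531/1000; 469/1000+531/1000→1. L = 347/200 ≈ 1.7350.
Efficiency = H/L = 1.7074/1.7350 = 98.4%.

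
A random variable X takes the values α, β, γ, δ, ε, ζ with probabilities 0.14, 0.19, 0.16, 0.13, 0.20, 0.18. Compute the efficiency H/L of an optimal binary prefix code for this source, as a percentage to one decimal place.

98.4%

Entropy H = −Σ p log₂ p ≈ 2.5677 bits.
Huffman merges: 13/100+7/50→27/100; 4/25+9/50→17/50; 19/100+1/5→39/100; 27/100+17/50→61/100; 39/100+61/100→1. L = 261/100 ≈ 2.6100.
Efficiency = H/L = 2.5677/2.6100 = 98.4%.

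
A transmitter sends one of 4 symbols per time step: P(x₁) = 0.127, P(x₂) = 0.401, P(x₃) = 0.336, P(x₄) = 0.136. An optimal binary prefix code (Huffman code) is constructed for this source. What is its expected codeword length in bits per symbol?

1.862 bits/symbol

Repeatedly combine the two least-probable nodes; the expected code length is the sum of the merged weights.
merge 127/1000 + 17/125 → 263/1000
merge 263/1000 + 42/125 → 599/1000
merge 401/1000 + 599/1000 → 1
L = 263/1000 + 599/1000 + 1 = 931/500 = 1.862 bits/symbol.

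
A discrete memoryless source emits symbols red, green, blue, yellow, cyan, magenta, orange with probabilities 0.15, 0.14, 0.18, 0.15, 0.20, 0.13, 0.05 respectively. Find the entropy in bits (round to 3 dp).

2.727 bits

H = −Σ pᵢ log₂ pᵢ.
−0.15·log₂(0.15) = 0.4105
−0.14·log₂(0.14) = 0.3971
−0.18·log₂(0.18) = 0.4453
−0.15·log₂(0.15) = 0.4105
−0.20·log₂(0.20) = 0.4644
−0.13·log₂(0.13) = 0.3826
−0.05·log₂(0.05) = 0.2161
Sum ≈ 2.7266 → 2.727 bits.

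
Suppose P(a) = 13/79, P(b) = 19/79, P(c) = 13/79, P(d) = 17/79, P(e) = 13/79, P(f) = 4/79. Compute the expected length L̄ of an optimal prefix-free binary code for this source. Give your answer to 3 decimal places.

2.544 bits/symbol

Repeatedly combine the two least-probable nodes; the expected code length is the sum of the merged weights.
merge 4/79 + 13/79 → 17/79
merge 13/79 + 13/79 → 26/79
merge 17/79 + 17/79 → 34/79
merge 19/79 + 26/79 → 45/79
merge 34/79 + 45/79 → 1
L = 17/79 + 26/79 + 34/79 + 45/79 + 1 = 201/79 ≈ 2.544 bits/symbol.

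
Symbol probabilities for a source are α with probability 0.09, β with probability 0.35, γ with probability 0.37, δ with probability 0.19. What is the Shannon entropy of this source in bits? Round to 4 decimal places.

H = −Σ pᵢ log₂ pᵢ.
−0.09·log₂(0.09) = 0.3127
−0.35·log₂(0.35) = 0.5301
−0.37·log₂(0.37) = 0.5307
−0.19·log₂(0.19) = 0.4552
Sum ≈ 1.8287 → 1.8287 bits.

1.8287 bits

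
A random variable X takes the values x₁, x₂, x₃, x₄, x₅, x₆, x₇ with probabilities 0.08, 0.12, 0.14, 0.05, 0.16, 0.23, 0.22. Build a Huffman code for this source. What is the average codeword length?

Repeatedly combine the two least-probable nodes; the expected code length is the sum of the merged weights.
merge 1/20 + 2/25 → 13/100
merge 3/25 + 13/100 → 1/4
merge 7/50 + 4/25 → 3/10
merge 11/50 + 23/100 → 9/20
merge 1/4 + 3/10 → 11/20
merge 9/20 + 11/20 → 1
L = 13/100 + 1/4 + 3/10 + 9/20 + 11/20 + 1 = 67/25 = 2.68 bits/symbol.

2.68 bits/symbol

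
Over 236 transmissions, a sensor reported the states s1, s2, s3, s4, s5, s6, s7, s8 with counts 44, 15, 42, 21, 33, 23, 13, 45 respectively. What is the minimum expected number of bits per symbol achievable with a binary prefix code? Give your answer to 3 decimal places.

2.928 bits/symbol

Probabilities are the counts divided by 236.
Repeatedly combine the two least-probable nodes; the expected code length is the sum of the merged weights.
merge 13/236 + 15/236 → 7/59
merge 21/236 + 23/236 → 11/59
merge 7/59 + 33/236 → 61/236
merge 21/118 + 11/59 → 43/118
merge 11/59 + 45/236 → 89/236
merge 61/236 + 43/118 → 147/236
merge 89/236 + 147/236 → 1
L = 7/59 + 11/59 + 61/236 + 43/118 + 89/236 + 147/236 + 1 = 691/236 ≈ 2.928 bits/symbol.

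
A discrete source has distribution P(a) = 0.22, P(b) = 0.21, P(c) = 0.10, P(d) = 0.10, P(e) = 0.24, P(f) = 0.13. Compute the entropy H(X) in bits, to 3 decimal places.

H = −Σ pᵢ log₂ pᵢ.
−0.22·log₂(0.22) = 0.4806
−0.21·log₂(0.21) = 0.4728
−0.10·log₂(0.10) = 0.3322
−0.10·log₂(0.10) = 0.3322
−0.24·log₂(0.24) = 0.4941
−0.13·log₂(0.13) = 0.3826
Sum ≈ 2.4946 → 2.495 bits.

2.495 bits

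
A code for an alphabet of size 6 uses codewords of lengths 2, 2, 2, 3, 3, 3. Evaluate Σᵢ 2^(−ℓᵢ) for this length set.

With common denominator 2^3 = 8: Σ 2^(−ℓᵢ) = 2/8 + 2/8 + 2/8 + 1/8 + 1/8 + 1/8 = 9/8 = 1.125.

1.125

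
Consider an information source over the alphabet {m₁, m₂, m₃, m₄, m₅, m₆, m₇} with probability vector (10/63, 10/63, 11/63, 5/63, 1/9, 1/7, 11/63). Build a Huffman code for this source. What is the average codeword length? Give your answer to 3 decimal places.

Repeatedly combine the two least-probable nodes; the expected code length is the sum of the merged weights.
merge 5/63 + 1/9 → 4/21
merge 1/7 + 10/63 → 19/63
merge 10/63 + 11/63 → 1/3
merge 11/63 + 4/21 → 23/63
merge 19/63 + 1/3 → 40/63
merge 23/63 + 40/63 → 1
L = 4/21 + 19/63 + 1/3 + 23/63 + 40/63 + 1 = 178/63 ≈ 2.825 bits/symbol.

2.825 bits/symbol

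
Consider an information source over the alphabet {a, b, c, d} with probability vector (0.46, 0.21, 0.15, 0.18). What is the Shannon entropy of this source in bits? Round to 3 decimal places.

1.844 bits

H = −Σ pᵢ log₂ pᵢ.
−0.46·log₂(0.46) = 0.5153
−0.21·log₂(0.21) = 0.4728
−0.15·log₂(0.15) = 0.4105
−0.18·log₂(0.18) = 0.4453
Sum ≈ 1.8440 → 1.844 bits.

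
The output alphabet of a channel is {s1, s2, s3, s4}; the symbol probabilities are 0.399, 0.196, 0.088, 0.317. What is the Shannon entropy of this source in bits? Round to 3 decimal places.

H = −Σ pᵢ log₂ pᵢ.
−0.399·log₂(0.399) = 0.5289
−0.196·log₂(0.196) = 0.4608
−0.088·log₂(0.088) = 0.3086
−0.317·log₂(0.317) = 0.5254
Sum ≈ 1.8237 → 1.824 bits.

1.824 bits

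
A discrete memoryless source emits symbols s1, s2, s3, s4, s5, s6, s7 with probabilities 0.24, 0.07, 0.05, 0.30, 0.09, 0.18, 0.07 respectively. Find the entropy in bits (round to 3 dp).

H = −Σ pᵢ log₂ pᵢ.
−0.24·log₂(0.24) = 0.4941
−0.07·log₂(0.07) = 0.2686
−0.05·log₂(0.05) = 0.2161
−0.30·log₂(0.30) = 0.5211
−0.09·log₂(0.09) = 0.3127
−0.18·log₂(0.18) = 0.4453
−0.07·log₂(0.07) = 0.2686
Sum ≈ 2.5264 → 2.526 bits.

2.526 bits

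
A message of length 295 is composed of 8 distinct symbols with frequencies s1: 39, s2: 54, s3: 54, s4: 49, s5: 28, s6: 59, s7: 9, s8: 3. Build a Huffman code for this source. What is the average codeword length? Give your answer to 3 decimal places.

2.793 bits/symbol

Probabilities are the counts divided by 295.
Repeatedly combine the two least-probable nodes; the expected code length is the sum of the merged weights.
merge 3/295 + 9/295 → 12/295
merge 12/295 + 28/295 → 8/59
merge 39/295 + 8/59 → 79/295
merge 49/295 + 54/295 → 103/295
merge 54/295 + 1/5 → 113/295
merge 79/295 + 103/295 → 182/295
merge 113/295 + 182/295 → 1
L = 12/295 + 8/59 + 79/295 + 103/295 + 113/295 + 182/295 + 1 = 824/295 ≈ 2.793 bits/symbol.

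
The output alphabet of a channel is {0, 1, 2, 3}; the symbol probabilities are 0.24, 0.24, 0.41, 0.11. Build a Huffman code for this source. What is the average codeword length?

1.94 bits/symbol

Repeatedly combine the two least-probable nodes; the expected code length is the sum of the merged weights.
merge 11/100 + 6/25 → 7/20
merge 6/25 + 7/20 → 59/100
merge 41/100 + 59/100 → 1
L = 7/20 + 59/100 + 1 = 97/50 = 1.94 bits/symbol.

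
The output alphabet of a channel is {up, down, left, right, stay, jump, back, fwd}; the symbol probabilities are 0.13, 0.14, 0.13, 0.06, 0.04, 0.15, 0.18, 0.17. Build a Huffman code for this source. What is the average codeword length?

Repeatedly combine the two least-probable nodes; the expected code length is the sum of the merged weights.
merge 1/25 + 3/50 → 1/10
merge 1/10 + 13/100 → 23/100
merge 13/100 + 7/50 → 27/100
merge 3/20 + 17/100 → 8/25
merge 9/50 + 23/100 → 41/100
merge 27/100 + 8/25 → 59/100
merge 41/100 + 59/100 → 1
L = 1/10 + 23/100 + 27/100 + 8/25 + 41/100 + 59/100 + 1 = 73/25 = 2.92 bits/symbol.

2.92 bits/symbol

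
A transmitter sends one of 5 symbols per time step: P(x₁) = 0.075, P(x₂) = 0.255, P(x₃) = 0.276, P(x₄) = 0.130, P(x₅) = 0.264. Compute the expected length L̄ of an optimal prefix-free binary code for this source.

2.205 bits/symbol

Repeatedly combine the two least-probable nodes; the expected code length is the sum of the merged weights.
merge 3/40 + 13/100 → 41/200
merge 41/200 + 51/200 → 23/50
merge 33/125 + 69/250 → 27/50
merge 23/50 + 27/50 → 1
L = 41/200 + 23/50 + 27/50 + 1 = 441/200 = 2.205 bits/symbol.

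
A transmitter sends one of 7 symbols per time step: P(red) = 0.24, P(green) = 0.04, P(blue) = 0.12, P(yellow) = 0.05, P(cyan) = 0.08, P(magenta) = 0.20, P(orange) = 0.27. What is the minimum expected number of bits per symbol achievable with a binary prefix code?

2.55 bits/symbol

Repeatedly combine the two least-probable nodes; the expected code length is the sum of the merged weights.
merge 1/25 + 1/20 → 9/100
merge 2/25 + 9/100 → 17/100
merge 3/25 + 17/100 → 29/100
merge 1/5 + 6/25 → 11/25
merge 27/100 + 29/100 → 14/25
merge 11/25 + 14/25 → 1
L = 9/100 + 17/100 + 29/100 + 11/25 + 14/25 + 1 = 51/20 = 2.55 bits/symbol.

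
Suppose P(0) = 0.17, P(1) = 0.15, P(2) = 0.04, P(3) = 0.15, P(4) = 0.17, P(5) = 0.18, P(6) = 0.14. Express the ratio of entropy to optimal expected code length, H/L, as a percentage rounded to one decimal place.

96.4%

Entropy H = −Σ p log₂ p ≈ 2.7184 bits.
Huffman merges: 1/25+7/50→9/50; 3/20+3/20→3/10; 17/100+17/100→17/50; 9/50+9/50→9/25; 3/10+17/50→16/25; 9/25+16/25→1. L = 141/50 ≈ 2.8200.
Efficiency = H/L = 2.7184/2.8200 = 96.4%.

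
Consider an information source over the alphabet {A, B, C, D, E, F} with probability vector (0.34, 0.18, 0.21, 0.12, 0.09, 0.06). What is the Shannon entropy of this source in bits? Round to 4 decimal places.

H = −Σ pᵢ log₂ pᵢ.
−0.34·log₂(0.34) = 0.5292
−0.18·log₂(0.18) = 0.4453
−0.21·log₂(0.21) = 0.4728
−0.12·log₂(0.12) = 0.3671
−0.09·log₂(0.09) = 0.3127
−0.06·log₂(0.06) = 0.2435
Sum ≈ 2.3706 → 2.3706 bits.

2.3706 bits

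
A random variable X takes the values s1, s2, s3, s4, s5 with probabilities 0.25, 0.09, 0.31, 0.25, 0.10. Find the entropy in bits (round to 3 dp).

2.169 bits

H = −Σ pᵢ log₂ pᵢ.
−0.25·log₂(0.25) = 0.5000
−0.09·log₂(0.09) = 0.3127
−0.31·log₂(0.31) = 0.5238
−0.25·log₂(0.25) = 0.5000
−0.10·log₂(0.10) = 0.3322
Sum ≈ 2.1686 → 2.169 bits.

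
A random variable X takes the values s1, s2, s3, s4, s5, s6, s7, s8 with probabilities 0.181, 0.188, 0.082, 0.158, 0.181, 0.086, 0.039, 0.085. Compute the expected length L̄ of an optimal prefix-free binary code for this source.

2.923 bits/symbol

Repeatedly combine the two least-probable nodes; the expected code length is the sum of the merged weights.
merge 39/1000 + 41/500 → 121/1000
merge 17/200 + 43/500 → 171/1000
merge 121/1000 + 79/500 → 279/1000
merge 171/1000 + 181/1000 → 44/125
merge 181/1000 + 47/250 → 369/1000
merge 279/1000 + 44/125 → 631/1000
merge 369/1000 + 631/1000 → 1
L = 121/1000 + 171/1000 + 279/1000 + 44/125 + 369/1000 + 631/1000 + 1 = 2923/1000 = 2.923 bits/symbol.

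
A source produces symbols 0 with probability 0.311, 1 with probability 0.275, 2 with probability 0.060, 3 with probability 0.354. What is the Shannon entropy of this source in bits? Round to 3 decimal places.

1.810 bits

H = −Σ pᵢ log₂ pᵢ.
−0.311·log₂(0.311) = 0.5240
−0.275·log₂(0.275) = 0.5122
−0.060·log₂(0.060) = 0.2435
−0.354·log₂(0.354) = 0.5304
Sum ≈ 1.8101 → 1.810 bits.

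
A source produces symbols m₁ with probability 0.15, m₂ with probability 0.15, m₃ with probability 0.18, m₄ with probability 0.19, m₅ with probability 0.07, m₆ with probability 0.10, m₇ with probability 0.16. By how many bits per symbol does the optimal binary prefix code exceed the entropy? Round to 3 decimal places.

Entropy H = −Σ p log₂ p ≈ 2.7454 bits.
Huffman merges: 7/100+1/10→17/100; 3/20+3/20→3/10; 4/25+17/100→33/100; 9/50+19/100→37/100; 3/10+33/100→63/100; 37/100+63/100→1. L = 14/5 ≈ 2.8000.
L − H = 2.8000 − 2.7454 = 0.055 bits.

0.055 bits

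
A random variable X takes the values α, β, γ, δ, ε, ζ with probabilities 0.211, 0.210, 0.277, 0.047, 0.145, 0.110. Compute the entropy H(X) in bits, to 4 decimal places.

2.4210 bits

H = −Σ pᵢ log₂ pᵢ.
−0.211·log₂(0.211) = 0.4736
−0.210·log₂(0.210) = 0.4728
−0.277·log₂(0.277) = 0.5130
−0.047·log₂(0.047) = 0.2073
−0.145·log₂(0.145) = 0.4040
−0.110·log₂(0.110) = 0.3503
Sum ≈ 2.4210 → 2.4210 bits.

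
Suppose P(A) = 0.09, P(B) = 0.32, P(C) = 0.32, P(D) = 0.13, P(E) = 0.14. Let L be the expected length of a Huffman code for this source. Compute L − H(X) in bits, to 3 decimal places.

Entropy H = −Σ p log₂ p ≈ 2.1445 bits.
Huffman merges: 9/100+13/100→11/50; 7/50+11/50→9/25; 8/25+8/25→16/25; 9/25+16/25→1. L = 111/50 ≈ 2.2200.
L − H = 2.2200 − 2.1445 = 0.076 bits.

0.076 bits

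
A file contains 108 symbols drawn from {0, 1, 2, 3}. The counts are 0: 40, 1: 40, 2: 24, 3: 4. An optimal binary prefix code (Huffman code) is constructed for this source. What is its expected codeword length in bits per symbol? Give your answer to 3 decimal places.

1.889 bits/symbol

Probabilities are the counts divided by 108.
Repeatedly combine the two least-probable nodes; the expected code length is the sum of the merged weights.
merge 1/27 + 2/9 → 7/27
merge 7/27 + 10/27 → 17/27
merge 10/27 + 17/27 → 1
L = 7/27 + 17/27 + 1 = 17/9 ≈ 1.889 bits/symbol.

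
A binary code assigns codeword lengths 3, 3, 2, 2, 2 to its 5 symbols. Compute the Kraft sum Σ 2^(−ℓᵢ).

With common denominator 2^3 = 8: Σ 2^(−ℓᵢ) = 1/8 + 1/8 + 2/8 + 2/8 + 2/8 = 8/8 = 1.

1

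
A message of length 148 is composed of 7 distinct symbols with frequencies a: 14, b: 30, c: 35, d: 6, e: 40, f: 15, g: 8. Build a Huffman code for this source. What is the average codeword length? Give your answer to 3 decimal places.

Probabilities are the counts divided by 148.
Repeatedly combine the two least-probable nodes; the expected code length is the sum of the merged weights.
merge 3/74 + 2/37 → 7/74
merge 7/74 + 7/74 → 7/37
merge 15/148 + 7/37 → 43/148
merge 15/74 + 35/148 → 65/148
merge 10/37 + 43/148 → 83/148
merge 65/148 + 83/148 → 1
L = 7/74 + 7/37 + 43/148 + 65/148 + 83/148 + 1 = 381/148 ≈ 2.574 bits/symbol.

2.574 bits/symbol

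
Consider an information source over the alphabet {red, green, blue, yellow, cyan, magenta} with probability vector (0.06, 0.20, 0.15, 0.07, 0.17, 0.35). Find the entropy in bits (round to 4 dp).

H = −Σ pᵢ log₂ pᵢ.
−0.06·log₂(0.06) = 0.2435
−0.20·log₂(0.20) = 0.4644
−0.15·log₂(0.15) = 0.4105
−0.07·log₂(0.07) = 0.2686
−0.17·log₂(0.17) = 0.4346
−0.35·log₂(0.35) = 0.5301
Sum ≈ 2.3517 → 2.3517 bits.

2.3517 bits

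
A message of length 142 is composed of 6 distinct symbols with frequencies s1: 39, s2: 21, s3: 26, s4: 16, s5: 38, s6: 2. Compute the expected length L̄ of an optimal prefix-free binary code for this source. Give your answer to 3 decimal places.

2.401 bits/symbol

Probabilities are the counts divided by 142.
Repeatedly combine the two least-probable nodes; the expected code length is the sum of the merged weights.
merge 1/71 + 8/71 → 9/71
merge 9/71 + 21/142 → 39/142
merge 13/71 + 19/71 → 32/71
merge 39/142 + 39/142 → 39/71
merge 32/71 + 39/71 → 1
L = 9/71 + 39/142 + 32/71 + 39/71 + 1 = 341/142 ≈ 2.401 bits/symbol.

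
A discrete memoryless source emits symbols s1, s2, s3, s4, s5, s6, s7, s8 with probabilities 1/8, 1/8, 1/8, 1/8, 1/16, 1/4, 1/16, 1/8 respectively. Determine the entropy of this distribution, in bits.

2.875 bits

Each probability is a power of 1/2, so log₂(1/p) is an integer.
H = Σ p·log₂(1/p) = 1/8·3 + 1/8·3 + 1/8·3 + 1/8·3 + 1/16·4 + 1/4·2 + 1/16·4 + 1/8·3 = 2.875 bits.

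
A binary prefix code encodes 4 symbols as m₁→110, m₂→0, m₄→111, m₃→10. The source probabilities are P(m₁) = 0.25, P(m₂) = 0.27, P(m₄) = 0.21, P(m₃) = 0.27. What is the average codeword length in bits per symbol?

L̄ = Σ pᵢ·ℓᵢ = 0.25·3 + 0.27·1 + 0.21·3 + 0.27·2 = 2.19 bits/symbol.

2.19 bits/symbol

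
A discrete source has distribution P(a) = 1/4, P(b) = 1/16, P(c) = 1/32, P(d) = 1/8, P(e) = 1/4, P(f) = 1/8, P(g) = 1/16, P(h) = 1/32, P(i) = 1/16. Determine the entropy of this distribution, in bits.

Each probability is a power of 1/2, so log₂(1/p) is an integer.
H = Σ p·log₂(1/p) = 1/4·2 + 1/16·4 + 1/32·5 + 1/8·3 + 1/4·2 + 1/8·3 + 1/16·4 + 1/32·5 + 1/16·4 = 2.8125 bits.

2.8125 bits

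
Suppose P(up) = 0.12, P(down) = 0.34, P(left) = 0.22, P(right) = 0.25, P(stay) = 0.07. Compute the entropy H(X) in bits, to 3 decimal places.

H = −Σ pᵢ log₂ pᵢ.
−0.12·log₂(0.12) = 0.3671
−0.34·log₂(0.34) = 0.5292
−0.22·log₂(0.22) = 0.4806
−0.25·log₂(0.25) = 0.5000
−0.07·log₂(0.07) = 0.2686
Sum ≈ 2.1454 → 2.145 bits.

2.145 bits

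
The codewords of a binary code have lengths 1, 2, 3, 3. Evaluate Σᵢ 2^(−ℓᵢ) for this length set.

With common denominator 2^3 = 8: Σ 2^(−ℓᵢ) = 4/8 + 2/8 + 1/8 + 1/8 = 8/8 = 1.

1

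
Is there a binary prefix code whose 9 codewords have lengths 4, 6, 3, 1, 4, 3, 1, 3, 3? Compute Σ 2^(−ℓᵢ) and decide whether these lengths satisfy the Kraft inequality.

With common denominator 2^6 = 64: Σ 2^(−ℓᵢ) = 4/64 + 1/64 + 8/64 + 32/64 + 4/64 + 8/64 + 32/64 + 8/64 + 8/64 = 105/64 = 1.640625.
Kraft's inequality requires Σ ≤ 1; here Σ = 1.640625 > 1, so no such prefix code exists.

1.640625; no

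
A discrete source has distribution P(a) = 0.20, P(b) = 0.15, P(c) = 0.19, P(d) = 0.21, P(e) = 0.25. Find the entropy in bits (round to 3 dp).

H = −Σ pᵢ log₂ pᵢ.
−0.20·log₂(0.20) = 0.4644
−0.15·log₂(0.15) = 0.4105
−0.19·log₂(0.19) = 0.4552
−0.21·log₂(0.21) = 0.4728
−0.25·log₂(0.25) = 0.5000
Sum ≈ 2.3030 → 2.303 bits.

2.303 bits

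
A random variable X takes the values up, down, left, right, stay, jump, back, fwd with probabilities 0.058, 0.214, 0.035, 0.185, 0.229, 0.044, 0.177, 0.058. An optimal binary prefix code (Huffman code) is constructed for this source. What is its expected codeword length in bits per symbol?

Repeatedly combine the two least-probable nodes; the expected code length is the sum of the merged weights.
merge 7/200 + 11/250 → 79/1000
merge 29/500 + 29/500 → 29/250
merge 79/1000 + 29/250 → 39/200
merge 177/1000 + 37/200 → 181/500
merge 39/200 + 107/500 → 409/1000
merge 229/1000 + 181/500 → 591/1000
merge 409/1000 + 591/1000 → 1
L = 79/1000 + 29/250 + 39/200 + 181/500 + 409/1000 + 591/1000 + 1 = 344/125 = 2.752 bits/symbol.

2.752 bits/symbol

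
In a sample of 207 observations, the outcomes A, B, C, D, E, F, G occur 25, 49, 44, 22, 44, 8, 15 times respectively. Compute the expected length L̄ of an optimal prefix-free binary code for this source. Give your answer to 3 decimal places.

2.662 bits/symbol

Probabilities are the counts divided by 207.
Repeatedly combine the two least-probable nodes; the expected code length is the sum of the merged weights.
merge 8/207 + 5/69 → 1/9
merge 22/207 + 1/9 → 5/23
merge 25/207 + 44/207 → 1/3
merge 44/207 + 5/23 → 89/207
merge 49/207 + 1/3 → 118/207
merge 89/207 + 118/207 → 1
L = 1/9 + 5/23 + 1/3 + 89/207 + 118/207 + 1 = 551/207 ≈ 2.662 bits/symbol.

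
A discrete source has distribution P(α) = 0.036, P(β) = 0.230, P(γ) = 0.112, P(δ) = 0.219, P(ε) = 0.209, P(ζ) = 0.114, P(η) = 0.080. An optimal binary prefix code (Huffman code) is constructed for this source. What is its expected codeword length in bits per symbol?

2.667 bits/symbol

Repeatedly combine the two least-probable nodes; the expected code length is the sum of the merged weights.
merge 9/250 + 2/25 → 29/250
merge 14/125 + 57/500 → 113/500
merge 29/250 + 209/1000 → 13/40
merge 219/1000 + 113/500 → 89/200
merge 23/100 + 13/40 → 111/200
merge 89/200 + 111/200 → 1
L = 29/250 + 113/500 + 13/40 + 89/200 + 111/200 + 1 = 2667/1000 = 2.667 bits/symbol.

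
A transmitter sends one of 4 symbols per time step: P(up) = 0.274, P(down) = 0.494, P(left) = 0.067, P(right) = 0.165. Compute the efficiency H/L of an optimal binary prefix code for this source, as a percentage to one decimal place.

Entropy H = −Σ p log₂ p ≈ 1.7046 bits.
Huffman merges: 67/1000+33/200→29/125; 29/125+137/500→253/500; 247/500+253/500→1. L = 869/500 ≈ 1.7380.
Efficiency = H/L = 1.7046/1.7380 = 98.1%.

98.1%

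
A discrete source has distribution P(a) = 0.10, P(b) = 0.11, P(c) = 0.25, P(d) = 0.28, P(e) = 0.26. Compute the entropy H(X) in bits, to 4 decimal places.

2.2020 bits

H = −Σ pᵢ log₂ pᵢ.
−0.10·log₂(0.10) = 0.3322
−0.11·log₂(0.11) = 0.3503
−0.25·log₂(0.25) = 0.5000
−0.28·log₂(0.28) = 0.5142
−0.26·log₂(0.26) = 0.5053
Sum ≈ 2.2020 → 2.2020 bits.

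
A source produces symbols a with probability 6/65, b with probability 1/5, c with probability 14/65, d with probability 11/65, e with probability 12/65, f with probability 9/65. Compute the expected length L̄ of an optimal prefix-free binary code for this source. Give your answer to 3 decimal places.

2.585 bits/symbol

Repeatedly combine the two least-probable nodes; the expected code length is the sum of the merged weights.
merge 6/65 + 9/65 → 3/13
merge 11/65 + 12/65 → 23/65
merge 1/5 + 14/65 → 27/65
merge 3/13 + 23/65 → 38/65
merge 27/65 + 38/65 → 1
L = 3/13 + 23/65 + 27/65 + 38/65 + 1 = 168/65 ≈ 2.585 bits/symbol.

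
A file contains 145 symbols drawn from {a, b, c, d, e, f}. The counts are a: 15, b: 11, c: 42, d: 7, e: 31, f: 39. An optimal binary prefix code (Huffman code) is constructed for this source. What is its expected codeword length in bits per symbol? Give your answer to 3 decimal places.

2.352 bits/symbol

Probabilities are the counts divided by 145.
Repeatedly combine the two least-probable nodes; the expected code length is the sum of the merged weights.
merge 7/145 + 11/145 → 18/145
merge 3/29 + 18/145 → 33/145
merge 31/145 + 33/145 → 64/145
merge 39/145 + 42/145 → 81/145
merge 64/145 + 81/145 → 1
L = 18/145 + 33/145 + 64/145 + 81/145 + 1 = 341/145 ≈ 2.352 bits/symbol.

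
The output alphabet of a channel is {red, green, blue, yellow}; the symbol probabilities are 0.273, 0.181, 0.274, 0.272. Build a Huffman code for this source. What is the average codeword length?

Repeatedly combine the two least-probable nodes; the expected code length is the sum of the merged weights.
merge 181/1000 + 34/125 → 453/1000
merge 273/1000 + 137/500 → 547/1000
merge 453/1000 + 547/1000 → 1
L = 453/1000 + 547/1000 + 1 = 2 bits/symbol.

2 bits/symbol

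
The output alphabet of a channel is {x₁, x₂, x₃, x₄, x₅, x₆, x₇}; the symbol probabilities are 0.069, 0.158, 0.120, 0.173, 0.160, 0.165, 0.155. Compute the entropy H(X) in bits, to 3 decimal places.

H = −Σ pᵢ log₂ pᵢ.
−0.069·log₂(0.069) = 0.2662
−0.158·log₂(0.158) = 0.4206
−0.120·log₂(0.120) = 0.3671
−0.173·log₂(0.173) = 0.4379
−0.160·log₂(0.160) = 0.4230
−0.165·log₂(0.165) = 0.4289
−0.155·log₂(0.155) = 0.4169
Sum ≈ 2.7605 → 2.761 bits.

2.761 bits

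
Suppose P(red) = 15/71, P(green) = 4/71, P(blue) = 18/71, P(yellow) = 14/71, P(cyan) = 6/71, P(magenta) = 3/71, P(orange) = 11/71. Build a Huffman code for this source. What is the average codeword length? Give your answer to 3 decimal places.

Repeatedly combine the two least-probable nodes; the expected code length is the sum of the merged weights.
merge 3/71 + 4/71 → 7/71
merge 6/71 + 7/71 → 13/71
merge 11/71 + 13/71 → 24/71
merge 14/71 + 15/71 → 29/71
merge 18/71 + 24/71 → 42/71
merge 29/71 + 42/71 → 1
L = 7/71 + 13/71 + 24/71 + 29/71 + 42/71 + 1 = 186/71 ≈ 2.620 bits/symbol.

2.620 bits/symbol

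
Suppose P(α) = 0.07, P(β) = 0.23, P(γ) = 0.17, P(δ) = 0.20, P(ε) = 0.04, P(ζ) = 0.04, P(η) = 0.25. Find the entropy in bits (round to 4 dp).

2.5267 bits

H = −Σ pᵢ log₂ pᵢ.
−0.07·log₂(0.07) = 0.2686
−0.23·log₂(0.23) = 0.4877
−0.17·log₂(0.17) = 0.4346
−0.20·log₂(0.20) = 0.4644
−0.04·log₂(0.04) = 0.1858
−0.04·log₂(0.04) = 0.1858
−0.25·log₂(0.25) = 0.5000
Sum ≈ 2.5267 → 2.5267 bits.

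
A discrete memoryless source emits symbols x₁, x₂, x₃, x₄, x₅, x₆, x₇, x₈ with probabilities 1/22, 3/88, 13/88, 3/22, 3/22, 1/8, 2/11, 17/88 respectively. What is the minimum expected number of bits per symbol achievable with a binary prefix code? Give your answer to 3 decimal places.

Repeatedly combine the two least-probable nodes; the expected code length is the sum of the merged weights.
merge 3/88 + 1/22 → 7/88
merge 7/88 + 1/8 → 9/44
merge 3/22 + 3/22 → 3/11
merge 13/88 + 2/11 → 29/88
merge 17/88 + 9/44 → 35/88
merge 3/11 + 29/88 → 53/88
merge 35/88 + 53/88 → 1
L = 7/88 + 9/44 + 3/11 + 29/88 + 35/88 + 53/88 + 1 = 127/44 ≈ 2.886 bits/symbol.

2.886 bits/symbol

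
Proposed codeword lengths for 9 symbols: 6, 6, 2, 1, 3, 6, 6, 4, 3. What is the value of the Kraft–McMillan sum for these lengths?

With common denominator 2^6 = 64: Σ 2^(−ℓᵢ) = 1/64 + 1/64 + 16/64 + 32/64 + 8/64 + 1/64 + 1/64 + 4/64 + 8/64 = 72/64 = 1.125.

1.125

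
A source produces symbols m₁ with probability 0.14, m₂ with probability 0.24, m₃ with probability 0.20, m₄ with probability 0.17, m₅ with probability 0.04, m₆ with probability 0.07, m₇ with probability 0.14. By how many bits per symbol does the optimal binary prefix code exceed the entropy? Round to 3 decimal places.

0.028 bits

Entropy H = −Σ p log₂ p ≈ 2.6416 bits.
Huffman merges: 1/25+7/100→11/100; 11/100+7/50→1/4; 7/50+17/100→31/100; 1/5+6/25→11/25; 1/4+31/100→14/25; 11/25+14/25→1. L = 267/100 ≈ 2.6700.
L − H = 2.6700 − 2.6416 = 0.028 bits.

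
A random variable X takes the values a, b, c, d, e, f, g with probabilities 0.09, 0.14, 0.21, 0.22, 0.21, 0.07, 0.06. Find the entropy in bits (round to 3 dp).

H = −Σ pᵢ log₂ pᵢ.
−0.09·log₂(0.09) = 0.3127
−0.14·log₂(0.14) = 0.3971
−0.21·log₂(0.21) = 0.4728
−0.22·log₂(0.22) = 0.4806
−0.21·log₂(0.21) = 0.4728
−0.07·log₂(0.07) = 0.2686
−0.06·log₂(0.06) = 0.2435
Sum ≈ 2.6481 → 2.648 bits.

2.648 bits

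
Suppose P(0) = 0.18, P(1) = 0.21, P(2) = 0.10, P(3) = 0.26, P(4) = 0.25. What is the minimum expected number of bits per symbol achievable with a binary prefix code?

Repeatedly combine the two least-probable nodes; the expected code length is the sum of the merged weights.
merge 1/10 + 9/50 → 7/25
merge 21/100 + 1/4 → 23/50
merge 13/50 + 7/25 → 27/50
merge 23/50 + 27/50 → 1
L = 7/25 + 23/50 + 27/50 + 1 = 57/25 = 2.28 bits/symbol.

2.28 bits/symbol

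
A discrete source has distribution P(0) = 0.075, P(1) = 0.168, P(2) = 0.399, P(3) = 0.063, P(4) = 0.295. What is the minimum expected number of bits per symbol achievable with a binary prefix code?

2.045 bits/symbol

Repeatedly combine the two least-probable nodes; the expected code length is the sum of the merged weights.
merge 63/1000 + 3/40 → 69/500
merge 69/500 + 21/125 → 153/500
merge 59/200 + 153/500 → 601/1000
merge 399/1000 + 601/1000 → 1
L = 69/500 + 153/500 + 601/1000 + 1 = 409/200 = 2.045 bits/symbol.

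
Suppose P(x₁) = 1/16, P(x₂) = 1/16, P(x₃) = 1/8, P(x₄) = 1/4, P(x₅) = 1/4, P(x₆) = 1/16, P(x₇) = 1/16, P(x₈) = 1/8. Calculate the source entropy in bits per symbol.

Each probability is a power of 1/2, so log₂(1/p) is an integer.
H = Σ p·log₂(1/p) = 1/16·4 + 1/16·4 + 1/8·3 + 1/4·2 + 1/4·2 + 1/16·4 + 1/16·4 + 1/8·3 = 2.75 bits.

2.75 bits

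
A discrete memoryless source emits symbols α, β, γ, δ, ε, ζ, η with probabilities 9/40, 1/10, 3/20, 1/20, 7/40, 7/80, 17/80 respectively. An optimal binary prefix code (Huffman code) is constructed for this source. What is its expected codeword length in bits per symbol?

2.7 bits/symbol

Repeatedly combine the two least-probable nodes; the expected code length is the sum of the merged weights.
merge 1/20 + 7/80 → 11/80
merge 1/10 + 11/80 → 19/80
merge 3/20 + 7/40 → 13/40
merge 17/80 + 9/40 → 7/16
merge 19/80 + 13/40 → 9/16
merge 7/16 + 9/16 → 1
L = 11/80 + 19/80 + 13/40 + 7/16 + 9/16 + 1 = 27/10 = 2.7 bits/symbol.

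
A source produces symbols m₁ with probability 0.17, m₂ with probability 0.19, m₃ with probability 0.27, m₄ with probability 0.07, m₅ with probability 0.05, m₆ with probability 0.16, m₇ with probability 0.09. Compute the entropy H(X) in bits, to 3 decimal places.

2.620 bits

H = −Σ pᵢ log₂ pᵢ.
−0.17·log₂(0.17) = 0.4346
−0.19·log₂(0.19) = 0.4552
−0.27·log₂(0.27) = 0.5100
−0.07·log₂(0.07) = 0.2686
−0.05·log₂(0.05) = 0.2161
−0.16·log₂(0.16) = 0.4230
−0.09·log₂(0.09) = 0.3127
Sum ≈ 2.6202 → 2.620 bits.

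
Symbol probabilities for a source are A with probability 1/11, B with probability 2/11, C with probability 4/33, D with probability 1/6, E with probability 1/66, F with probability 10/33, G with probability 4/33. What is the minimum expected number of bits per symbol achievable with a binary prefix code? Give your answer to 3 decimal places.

2.621 bits/symbol

Repeatedly combine the two least-probable nodes; the expected code length is the sum of the merged weights.
merge 1/66 + 1/11 → 7/66
merge 7/66 + 4/33 → 5/22
merge 4/33 + 1/6 → 19/66
merge 2/11 + 5/22 → 9/22
merge 19/66 + 10/33 → 13/22
merge 9/22 + 13/22 → 1
L = 7/66 + 5/22 + 19/66 + 9/22 + 13/22 + 1 = 173/66 ≈ 2.621 bits/symbol.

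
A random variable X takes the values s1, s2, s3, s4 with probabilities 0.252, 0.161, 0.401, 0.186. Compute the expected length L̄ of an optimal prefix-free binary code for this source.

Repeatedly combine the two least-probable nodes; the expected code length is the sum of the merged weights.
merge 161/1000 + 93/500 → 347/1000
merge 63/250 + 347/1000 → 599/1000
merge 401/1000 + 599/1000 → 1
L = 347/1000 + 599/1000 + 1 = 973/500 = 1.946 bits/symbol.

1.946 bits/symbol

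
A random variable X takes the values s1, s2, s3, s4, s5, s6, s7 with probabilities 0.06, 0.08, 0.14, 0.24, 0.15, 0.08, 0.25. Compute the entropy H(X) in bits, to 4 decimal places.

H = −Σ pᵢ log₂ pᵢ.
−0.06·log₂(0.06) = 0.2435
−0.08·log₂(0.08) = 0.2915
−0.14·log₂(0.14) = 0.3971
−0.24·log₂(0.24) = 0.4941
−0.15·log₂(0.15) = 0.4105
−0.08·log₂(0.08) = 0.2915
−0.25·log₂(0.25) = 0.5000
Sum ≈ 2.6283 → 2.6283 bits.

2.6283 bits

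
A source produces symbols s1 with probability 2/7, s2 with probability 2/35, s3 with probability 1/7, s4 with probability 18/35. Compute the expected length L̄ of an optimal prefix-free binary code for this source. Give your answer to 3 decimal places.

Repeatedly combine the two least-probable nodes; the expected code length is the sum of the merged weights.
merge 2/35 + 1/7 → 1/5
merge 1/5 + 2/7 → 17/35
merge 17/35 + 18/35 → 1
L = 1/5 + 17/35 + 1 = 59/35 ≈ 1.686 bits/symbol.

1.686 bits/symbol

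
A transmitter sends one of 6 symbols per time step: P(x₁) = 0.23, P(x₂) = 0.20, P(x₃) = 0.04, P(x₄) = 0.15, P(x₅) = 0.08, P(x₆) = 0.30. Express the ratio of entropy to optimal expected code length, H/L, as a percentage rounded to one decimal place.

98.8%

Entropy H = −Σ p log₂ p ≈ 2.3610 bits.
Huffman merges: 1/25+2/25→3/25; 3/25+3/20→27/100; 1/5+23/100→43/100; 27/100+3/10→57/100; 43/100+57/100→1. L = 239/100 ≈ 2.3900.
Efficiency = H/L = 2.3610/2.3900 = 98.8%.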